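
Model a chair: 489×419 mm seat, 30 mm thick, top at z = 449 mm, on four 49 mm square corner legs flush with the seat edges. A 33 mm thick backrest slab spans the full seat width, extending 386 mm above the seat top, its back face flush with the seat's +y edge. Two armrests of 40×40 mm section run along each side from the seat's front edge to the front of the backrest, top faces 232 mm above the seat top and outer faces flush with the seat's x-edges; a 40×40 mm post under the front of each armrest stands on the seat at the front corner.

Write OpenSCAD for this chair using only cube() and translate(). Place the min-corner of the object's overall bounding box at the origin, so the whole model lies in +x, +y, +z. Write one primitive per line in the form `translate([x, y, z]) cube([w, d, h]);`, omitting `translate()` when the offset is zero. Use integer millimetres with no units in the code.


translate([0, 0, 419]) cube([489, 419, 30]);
cube([49, 49, 419]);
translate([440, 0, 0]) cube([49, 49, 419]);
translate([0, 370, 0]) cube([49, 49, 419]);
translate([440, 370, 0]) cube([49, 49, 419]);
translate([0, 386, 449]) cube([489, 33, 386]);
translate([0, 0, 641]) cube([40, 386, 40]);
translate([449, 0, 641]) cube([40, 386, 40]);
translate([0, 0, 449]) cube([40, 40, 192]);
translate([449, 0, 449]) cube([40, 40, 192]);


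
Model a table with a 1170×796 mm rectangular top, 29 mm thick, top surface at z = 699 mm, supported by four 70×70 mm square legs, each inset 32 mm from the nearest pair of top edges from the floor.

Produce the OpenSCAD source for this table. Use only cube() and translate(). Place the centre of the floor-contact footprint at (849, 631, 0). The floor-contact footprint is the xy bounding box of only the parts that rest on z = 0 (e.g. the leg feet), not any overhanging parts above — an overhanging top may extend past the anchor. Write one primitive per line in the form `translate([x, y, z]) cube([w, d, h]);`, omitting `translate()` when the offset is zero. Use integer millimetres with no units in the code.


// leg_h = 699 - 29 = 670
translate([264, 233, 670]) cube([1170, 796, 29]);
translate([296, 265, 0]) cube([70, 70, 670]);
translate([1332, 265, 0]) cube([70, 70, 670]);
translate([296, 927, 0]) cube([70, 70, 670]);
translate([1332, 927, 0]) cube([70, 70, 670]);


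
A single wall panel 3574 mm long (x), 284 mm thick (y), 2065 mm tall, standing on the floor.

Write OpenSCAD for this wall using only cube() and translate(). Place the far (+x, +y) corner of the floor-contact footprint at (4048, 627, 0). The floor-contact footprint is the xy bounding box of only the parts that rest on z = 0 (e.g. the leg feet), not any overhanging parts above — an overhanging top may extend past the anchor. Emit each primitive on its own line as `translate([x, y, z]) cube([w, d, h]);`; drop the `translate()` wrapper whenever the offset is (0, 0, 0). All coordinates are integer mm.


translate([474, 343, 0]) cube([3574, 284, 2065]);


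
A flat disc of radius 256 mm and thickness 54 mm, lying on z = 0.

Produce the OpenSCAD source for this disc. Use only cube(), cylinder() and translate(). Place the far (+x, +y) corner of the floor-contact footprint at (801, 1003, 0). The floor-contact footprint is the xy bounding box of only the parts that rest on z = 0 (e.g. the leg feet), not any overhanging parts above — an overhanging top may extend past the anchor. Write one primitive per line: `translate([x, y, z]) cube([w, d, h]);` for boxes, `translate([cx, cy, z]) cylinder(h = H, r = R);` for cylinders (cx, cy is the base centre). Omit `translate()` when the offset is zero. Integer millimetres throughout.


translate([545, 747, 0]) cylinder(h = 54, r = 256);


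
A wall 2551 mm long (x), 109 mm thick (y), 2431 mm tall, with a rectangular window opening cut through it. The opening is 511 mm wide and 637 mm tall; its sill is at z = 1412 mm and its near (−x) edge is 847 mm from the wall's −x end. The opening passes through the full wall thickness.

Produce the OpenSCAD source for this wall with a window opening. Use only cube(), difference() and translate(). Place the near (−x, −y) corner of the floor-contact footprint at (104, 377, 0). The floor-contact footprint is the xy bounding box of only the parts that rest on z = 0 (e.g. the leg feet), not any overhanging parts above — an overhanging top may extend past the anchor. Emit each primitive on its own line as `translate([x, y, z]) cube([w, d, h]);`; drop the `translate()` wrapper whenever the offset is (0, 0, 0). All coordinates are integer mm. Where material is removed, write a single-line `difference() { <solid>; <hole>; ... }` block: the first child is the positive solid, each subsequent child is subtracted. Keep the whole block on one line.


difference() { translate([104, 377, 0]) cube([2551, 109, 2431]); translate([951, 377, 1412]) cube([511, 109, 637]); }


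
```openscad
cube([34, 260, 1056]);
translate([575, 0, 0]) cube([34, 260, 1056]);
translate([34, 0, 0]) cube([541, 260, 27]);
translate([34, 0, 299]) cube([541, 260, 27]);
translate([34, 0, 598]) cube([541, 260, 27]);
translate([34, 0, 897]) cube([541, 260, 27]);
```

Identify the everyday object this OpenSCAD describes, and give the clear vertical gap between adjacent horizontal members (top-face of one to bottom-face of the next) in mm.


A bookshelf. The clear shelf gap is 272 mm.

Two tall side panels with 4 horizontal boards between them — a bookshelf. The first two shelf undersides are at z = 0 and z = 299; with shelf thickness 27, the clear gap is 299 − 0 − 27 = 272 mm.


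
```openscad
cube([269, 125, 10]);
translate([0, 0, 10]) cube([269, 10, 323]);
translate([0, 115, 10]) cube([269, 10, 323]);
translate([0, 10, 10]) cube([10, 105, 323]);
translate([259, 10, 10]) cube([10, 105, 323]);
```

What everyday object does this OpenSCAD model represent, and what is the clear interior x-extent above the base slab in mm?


An open box. The internal width is 249 mm.

A 269×125 base slab with four walls standing on it — an open box. The base is 269 mm wide and the walls are 10 mm thick, so the internal width is 269 − 2 × 10 = 249 mm.


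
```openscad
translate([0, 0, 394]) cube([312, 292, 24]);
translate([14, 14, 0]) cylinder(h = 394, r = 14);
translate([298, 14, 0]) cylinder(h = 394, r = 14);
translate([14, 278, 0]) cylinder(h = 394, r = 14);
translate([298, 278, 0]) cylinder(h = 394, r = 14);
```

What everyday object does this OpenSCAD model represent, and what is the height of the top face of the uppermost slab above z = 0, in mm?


A stool. The seat height is 418 mm.

A 312×292×24 slab at z = 394 on four corner cylinders — a stool. The seat top is 394 + 24 = 418 mm.


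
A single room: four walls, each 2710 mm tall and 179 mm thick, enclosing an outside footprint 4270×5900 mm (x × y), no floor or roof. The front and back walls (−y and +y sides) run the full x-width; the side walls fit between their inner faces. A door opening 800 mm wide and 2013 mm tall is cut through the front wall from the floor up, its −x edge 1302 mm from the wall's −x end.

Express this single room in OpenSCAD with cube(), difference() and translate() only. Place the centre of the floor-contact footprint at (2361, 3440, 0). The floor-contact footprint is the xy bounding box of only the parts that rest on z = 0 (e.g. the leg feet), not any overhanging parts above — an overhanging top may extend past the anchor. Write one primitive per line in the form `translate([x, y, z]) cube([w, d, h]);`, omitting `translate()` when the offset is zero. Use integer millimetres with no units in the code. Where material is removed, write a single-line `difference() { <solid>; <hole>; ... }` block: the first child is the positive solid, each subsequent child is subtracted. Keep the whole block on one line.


difference() { translate([226, 490, 0]) cube([4270, 179, 2710]); translate([1528, 490, 0]) cube([800, 179, 2013]); }
translate([226, 6211, 0]) cube([4270, 179, 2710]);
translate([226, 669, 0]) cube([179, 5542, 2710]);
translate([4317, 669, 0]) cube([179, 5542, 2710]);


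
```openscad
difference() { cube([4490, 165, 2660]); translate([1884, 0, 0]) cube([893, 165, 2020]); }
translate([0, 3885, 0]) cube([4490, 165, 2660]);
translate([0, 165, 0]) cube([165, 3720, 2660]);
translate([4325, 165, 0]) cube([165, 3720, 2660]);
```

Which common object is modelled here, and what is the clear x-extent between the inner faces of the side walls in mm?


A single room. The interior width is 4160 mm.

Four walls enclosing a rectangle with a door in the front wall — a room. Outside width 4490 minus two 165 mm walls gives 4160 mm.


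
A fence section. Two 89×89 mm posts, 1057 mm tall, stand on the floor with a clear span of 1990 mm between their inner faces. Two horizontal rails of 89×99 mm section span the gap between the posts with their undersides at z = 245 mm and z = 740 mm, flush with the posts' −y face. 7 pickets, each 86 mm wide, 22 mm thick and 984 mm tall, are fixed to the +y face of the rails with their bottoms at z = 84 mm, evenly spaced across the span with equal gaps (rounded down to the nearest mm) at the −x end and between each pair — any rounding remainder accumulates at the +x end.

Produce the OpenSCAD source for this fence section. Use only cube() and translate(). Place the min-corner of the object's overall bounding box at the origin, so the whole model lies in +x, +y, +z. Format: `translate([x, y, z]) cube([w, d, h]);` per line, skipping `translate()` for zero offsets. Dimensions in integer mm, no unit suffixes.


cube([89, 89, 1057]);
translate([2079, 0, 0]) cube([89, 89, 1057]);
translate([89, 0, 245]) cube([1990, 89, 99]);
translate([89, 0, 740]) cube([1990, 89, 99]);
translate([262, 89, 84]) cube([86, 22, 984]);
translate([521, 89, 84]) cube([86, 22, 984]);
translate([780, 89, 84]) cube([86, 22, 984]);
translate([1039, 89, 84]) cube([86, 22, 984]);
translate([1298, 89, 84]) cube([86, 22, 984]);
translate([1557, 89, 84]) cube([86, 22, 984]);
translate([1816, 89, 84]) cube([86, 22, 984]);


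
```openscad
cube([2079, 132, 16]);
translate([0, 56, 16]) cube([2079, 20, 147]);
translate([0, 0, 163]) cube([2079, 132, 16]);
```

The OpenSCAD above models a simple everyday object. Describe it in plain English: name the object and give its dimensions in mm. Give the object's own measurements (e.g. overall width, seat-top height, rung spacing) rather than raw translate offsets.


An I-beam lying along x, 2079 mm long. Overall section height 179 mm. Two flanges 132 mm wide (y) and 16 mm thick, one on the floor and one at the top; a web 20 mm thick runs between them, centred on the flange width.


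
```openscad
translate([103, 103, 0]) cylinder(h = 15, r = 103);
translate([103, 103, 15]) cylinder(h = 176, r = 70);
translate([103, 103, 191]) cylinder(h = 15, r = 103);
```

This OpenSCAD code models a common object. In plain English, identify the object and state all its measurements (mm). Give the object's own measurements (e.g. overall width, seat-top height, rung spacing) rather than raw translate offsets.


A spool: two coaxial disc flanges of radius 103 mm and thickness 15 mm, joined by a core cylinder of radius 70 mm and height 176 mm. The lower flange rests on z = 0 and the three cylinders share a vertical axis.


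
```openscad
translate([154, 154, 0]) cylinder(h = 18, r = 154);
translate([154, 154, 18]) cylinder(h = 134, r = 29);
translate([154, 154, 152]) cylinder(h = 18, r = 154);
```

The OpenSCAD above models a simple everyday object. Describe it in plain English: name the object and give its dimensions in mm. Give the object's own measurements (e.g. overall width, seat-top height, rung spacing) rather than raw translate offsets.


A spool: two coaxial disc flanges of radius 154 mm and thickness 18 mm, joined by a core cylinder of radius 29 mm and height 134 mm. The lower flange rests on z = 0 and the three cylinders share a vertical axis.


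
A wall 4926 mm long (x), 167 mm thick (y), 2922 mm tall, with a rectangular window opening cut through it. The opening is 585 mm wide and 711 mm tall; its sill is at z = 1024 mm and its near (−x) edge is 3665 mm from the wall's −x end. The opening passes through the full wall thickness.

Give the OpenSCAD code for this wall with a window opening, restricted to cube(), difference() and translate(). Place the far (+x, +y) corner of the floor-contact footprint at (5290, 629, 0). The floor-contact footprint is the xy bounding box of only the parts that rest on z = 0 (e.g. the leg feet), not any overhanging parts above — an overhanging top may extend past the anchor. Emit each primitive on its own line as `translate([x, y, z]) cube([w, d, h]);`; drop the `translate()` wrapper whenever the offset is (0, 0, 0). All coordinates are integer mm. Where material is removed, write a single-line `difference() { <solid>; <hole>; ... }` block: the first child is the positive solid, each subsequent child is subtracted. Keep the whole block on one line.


difference() { translate([364, 462, 0]) cube([4926, 167, 2922]); translate([4029, 462, 1024]) cube([585, 167, 711]); }


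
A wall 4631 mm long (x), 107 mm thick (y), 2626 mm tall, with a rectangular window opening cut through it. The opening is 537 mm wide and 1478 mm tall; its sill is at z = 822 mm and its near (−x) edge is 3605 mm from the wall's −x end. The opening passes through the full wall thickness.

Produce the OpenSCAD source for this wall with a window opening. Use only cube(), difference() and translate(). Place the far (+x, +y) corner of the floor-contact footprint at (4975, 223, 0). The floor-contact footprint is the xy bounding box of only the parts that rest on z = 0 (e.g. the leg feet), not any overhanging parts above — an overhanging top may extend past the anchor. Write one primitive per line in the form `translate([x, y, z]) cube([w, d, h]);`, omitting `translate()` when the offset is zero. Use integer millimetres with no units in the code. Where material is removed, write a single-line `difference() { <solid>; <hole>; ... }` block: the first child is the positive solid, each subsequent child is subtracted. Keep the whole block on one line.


difference() { translate([344, 116, 0]) cube([4631, 107, 2626]); translate([3949, 116, 822]) cube([537, 107, 1478]); }


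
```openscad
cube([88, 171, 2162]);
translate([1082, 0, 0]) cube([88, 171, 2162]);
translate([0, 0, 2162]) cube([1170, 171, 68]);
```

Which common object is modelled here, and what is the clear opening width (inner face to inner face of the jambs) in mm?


A door frame. The clear opening width is 994 mm.

Two 2162 mm tall posts with a header on top — a door frame. The left jamb is 88 mm wide at x = 0; the right jamb starts at x = 1082. The clear opening is 1082 − 88 = 994 mm.


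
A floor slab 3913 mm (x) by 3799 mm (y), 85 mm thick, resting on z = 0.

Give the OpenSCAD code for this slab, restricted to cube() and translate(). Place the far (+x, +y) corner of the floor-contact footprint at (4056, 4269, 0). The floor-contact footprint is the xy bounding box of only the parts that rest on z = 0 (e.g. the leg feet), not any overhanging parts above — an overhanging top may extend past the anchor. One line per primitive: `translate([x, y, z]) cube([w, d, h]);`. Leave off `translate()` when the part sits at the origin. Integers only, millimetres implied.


translate([143, 470, 0]) cube([3913, 3799, 85]);


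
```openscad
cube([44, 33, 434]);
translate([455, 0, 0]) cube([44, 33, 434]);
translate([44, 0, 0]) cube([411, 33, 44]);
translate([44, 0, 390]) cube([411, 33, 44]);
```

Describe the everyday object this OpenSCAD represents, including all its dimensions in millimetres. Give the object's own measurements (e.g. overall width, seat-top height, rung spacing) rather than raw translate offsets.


A rectangular picture frame lying in the x–z plane (depth along y). The opening is 411 mm wide (x) by 346 mm tall (z), surrounded by a border 44 mm wide on all four sides. The frame is 33 mm deep and is made of two full-height vertical stiles with two horizontal rails fitted between them.


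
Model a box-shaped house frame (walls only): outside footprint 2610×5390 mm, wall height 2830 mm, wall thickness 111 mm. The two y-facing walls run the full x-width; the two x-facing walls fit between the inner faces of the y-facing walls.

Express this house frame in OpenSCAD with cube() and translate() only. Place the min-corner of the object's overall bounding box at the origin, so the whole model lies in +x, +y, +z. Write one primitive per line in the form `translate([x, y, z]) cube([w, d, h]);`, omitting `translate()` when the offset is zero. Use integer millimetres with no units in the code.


cube([2610, 111, 2830]);
translate([0, 5279, 0]) cube([2610, 111, 2830]);
translate([0, 111, 0]) cube([111, 5168, 2830]);
translate([2499, 111, 0]) cube([111, 5168, 2830]);


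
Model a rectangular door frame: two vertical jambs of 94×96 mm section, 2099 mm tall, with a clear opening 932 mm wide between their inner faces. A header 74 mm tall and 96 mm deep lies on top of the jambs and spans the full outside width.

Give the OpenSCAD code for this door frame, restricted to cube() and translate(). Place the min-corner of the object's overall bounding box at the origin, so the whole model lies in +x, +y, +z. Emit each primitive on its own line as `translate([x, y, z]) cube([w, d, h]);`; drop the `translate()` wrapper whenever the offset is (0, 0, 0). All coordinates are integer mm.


cube([94, 96, 2099]);
translate([1026, 0, 0]) cube([94, 96, 2099]);
translate([0, 0, 2099]) cube([1120, 96, 74]);


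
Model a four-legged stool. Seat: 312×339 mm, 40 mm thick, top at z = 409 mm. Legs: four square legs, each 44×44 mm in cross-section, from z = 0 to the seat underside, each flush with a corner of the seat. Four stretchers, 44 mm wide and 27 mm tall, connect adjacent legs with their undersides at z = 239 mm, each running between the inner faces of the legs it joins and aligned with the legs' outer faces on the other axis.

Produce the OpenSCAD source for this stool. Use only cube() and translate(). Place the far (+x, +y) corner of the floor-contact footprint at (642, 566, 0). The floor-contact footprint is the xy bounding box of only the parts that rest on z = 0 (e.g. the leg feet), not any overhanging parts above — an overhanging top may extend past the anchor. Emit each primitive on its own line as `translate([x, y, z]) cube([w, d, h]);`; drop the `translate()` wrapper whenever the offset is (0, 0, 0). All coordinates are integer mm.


// leg_h = 409 - 40 = 369
// stretcher span = 312 - 2*44 = 224
translate([330, 227, 369]) cube([312, 339, 40]);
translate([330, 227, 0]) cube([44, 44, 369]);
translate([598, 227, 0]) cube([44, 44, 369]);
translate([330, 522, 0]) cube([44, 44, 369]);
translate([598, 522, 0]) cube([44, 44, 369]);
translate([374, 227, 239]) cube([224, 44, 27]);
translate([374, 522, 239]) cube([224, 44, 27]);
translate([330, 271, 239]) cube([44, 251, 27]);
translate([598, 271, 239]) cube([44, 251, 27]);


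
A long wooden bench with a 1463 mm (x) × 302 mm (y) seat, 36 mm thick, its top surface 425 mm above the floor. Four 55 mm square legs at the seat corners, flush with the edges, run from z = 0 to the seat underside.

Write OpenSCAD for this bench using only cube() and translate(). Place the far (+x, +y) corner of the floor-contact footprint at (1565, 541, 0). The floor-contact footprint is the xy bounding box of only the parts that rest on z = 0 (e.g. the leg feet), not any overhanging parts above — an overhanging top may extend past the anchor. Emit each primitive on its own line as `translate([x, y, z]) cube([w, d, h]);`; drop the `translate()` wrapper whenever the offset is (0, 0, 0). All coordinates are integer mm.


// leg_h = 425 − 36 = 389
translate([102, 239, 389]) cube([1463, 302, 36]);
translate([102, 239, 0]) cube([55, 55, 389]);
translate([102, 486, 0]) cube([55, 55, 389]);
translate([1510, 239, 0]) cube([55, 55, 389]);
translate([1510, 486, 0]) cube([55, 55, 389]);


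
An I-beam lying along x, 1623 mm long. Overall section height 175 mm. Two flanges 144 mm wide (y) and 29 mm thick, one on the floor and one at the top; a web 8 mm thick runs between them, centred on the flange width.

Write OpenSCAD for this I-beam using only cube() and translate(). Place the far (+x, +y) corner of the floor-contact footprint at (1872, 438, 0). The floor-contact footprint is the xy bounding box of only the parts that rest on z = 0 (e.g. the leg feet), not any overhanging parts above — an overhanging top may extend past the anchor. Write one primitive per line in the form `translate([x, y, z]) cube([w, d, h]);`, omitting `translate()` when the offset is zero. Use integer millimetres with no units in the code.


translate([249, 294, 0]) cube([1623, 144, 29]);
translate([249, 362, 29]) cube([1623, 8, 117]);
translate([249, 294, 146]) cube([1623, 144, 29]);


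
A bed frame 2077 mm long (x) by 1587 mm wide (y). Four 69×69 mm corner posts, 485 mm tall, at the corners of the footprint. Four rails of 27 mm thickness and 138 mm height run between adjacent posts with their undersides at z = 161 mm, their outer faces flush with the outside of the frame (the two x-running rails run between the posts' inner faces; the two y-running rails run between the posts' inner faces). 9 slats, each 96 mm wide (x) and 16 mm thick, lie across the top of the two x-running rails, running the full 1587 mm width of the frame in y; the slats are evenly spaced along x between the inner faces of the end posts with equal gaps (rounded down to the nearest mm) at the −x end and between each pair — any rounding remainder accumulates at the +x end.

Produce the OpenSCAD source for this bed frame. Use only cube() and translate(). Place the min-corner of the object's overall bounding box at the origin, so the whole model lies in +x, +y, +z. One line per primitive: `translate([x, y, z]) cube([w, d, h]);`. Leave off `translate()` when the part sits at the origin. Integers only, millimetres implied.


cube([69, 69, 485]);
translate([0, 1518, 0]) cube([69, 69, 485]);
translate([2008, 0, 0]) cube([69, 69, 485]);
translate([2008, 1518, 0]) cube([69, 69, 485]);
translate([69, 0, 161]) cube([1939, 27, 138]);
translate([69, 1560, 161]) cube([1939, 27, 138]);
translate([0, 69, 161]) cube([27, 1449, 138]);
translate([2050, 69, 161]) cube([27, 1449, 138]);
translate([176, 0, 299]) cube([96, 1587, 16]);
translate([379, 0, 299]) cube([96, 1587, 16]);
translate([582, 0, 299]) cube([96, 1587, 16]);
translate([785, 0, 299]) cube([96, 1587, 16]);
translate([988, 0, 299]) cube([96, 1587, 16]);
translate([1191, 0, 299]) cube([96, 1587, 16]);
translate([1394, 0, 299]) cube([96, 1587, 16]);
translate([1597, 0, 299]) cube([96, 1587, 16]);
translate([1800, 0, 299]) cube([96, 1587, 16]);


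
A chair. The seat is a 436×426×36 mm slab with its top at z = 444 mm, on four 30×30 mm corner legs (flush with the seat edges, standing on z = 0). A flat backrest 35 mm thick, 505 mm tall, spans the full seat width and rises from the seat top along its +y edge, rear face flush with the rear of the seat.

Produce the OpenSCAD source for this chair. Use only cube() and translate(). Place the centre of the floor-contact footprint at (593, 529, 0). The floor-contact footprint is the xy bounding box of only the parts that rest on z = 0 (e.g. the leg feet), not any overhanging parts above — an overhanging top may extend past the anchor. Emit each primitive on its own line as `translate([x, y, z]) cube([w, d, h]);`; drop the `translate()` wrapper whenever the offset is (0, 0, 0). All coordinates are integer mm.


translate([375, 316, 408]) cube([436, 426, 36]);
translate([375, 316, 0]) cube([30, 30, 408]);
translate([781, 316, 0]) cube([30, 30, 408]);
translate([375, 712, 0]) cube([30, 30, 408]);
translate([781, 712, 0]) cube([30, 30, 408]);
translate([375, 707, 444]) cube([436, 35, 505]);


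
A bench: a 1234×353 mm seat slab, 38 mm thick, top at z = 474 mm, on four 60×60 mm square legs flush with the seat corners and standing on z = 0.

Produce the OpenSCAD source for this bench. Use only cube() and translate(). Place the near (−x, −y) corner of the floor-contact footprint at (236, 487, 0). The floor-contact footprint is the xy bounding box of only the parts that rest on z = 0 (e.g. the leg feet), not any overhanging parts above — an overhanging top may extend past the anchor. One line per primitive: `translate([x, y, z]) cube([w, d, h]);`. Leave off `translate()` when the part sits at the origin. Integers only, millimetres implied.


translate([236, 487, 436]) cube([1234, 353, 38]);
translate([236, 487, 0]) cube([60, 60, 436]);
translate([236, 780, 0]) cube([60, 60, 436]);
translate([1410, 487, 0]) cube([60, 60, 436]);
translate([1410, 780, 0]) cube([60, 60, 436]);


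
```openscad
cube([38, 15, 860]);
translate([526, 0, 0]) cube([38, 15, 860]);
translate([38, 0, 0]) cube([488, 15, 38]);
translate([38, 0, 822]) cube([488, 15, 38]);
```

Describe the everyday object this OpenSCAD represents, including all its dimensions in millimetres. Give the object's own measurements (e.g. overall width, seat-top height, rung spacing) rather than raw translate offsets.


A rectangular picture frame lying in the x–z plane (depth along y). The opening is 488 mm wide (x) by 784 mm tall (z), surrounded by a border 38 mm wide on all four sides. The frame is 15 mm deep and is made of two full-height vertical stiles with two horizontal rails fitted between them.


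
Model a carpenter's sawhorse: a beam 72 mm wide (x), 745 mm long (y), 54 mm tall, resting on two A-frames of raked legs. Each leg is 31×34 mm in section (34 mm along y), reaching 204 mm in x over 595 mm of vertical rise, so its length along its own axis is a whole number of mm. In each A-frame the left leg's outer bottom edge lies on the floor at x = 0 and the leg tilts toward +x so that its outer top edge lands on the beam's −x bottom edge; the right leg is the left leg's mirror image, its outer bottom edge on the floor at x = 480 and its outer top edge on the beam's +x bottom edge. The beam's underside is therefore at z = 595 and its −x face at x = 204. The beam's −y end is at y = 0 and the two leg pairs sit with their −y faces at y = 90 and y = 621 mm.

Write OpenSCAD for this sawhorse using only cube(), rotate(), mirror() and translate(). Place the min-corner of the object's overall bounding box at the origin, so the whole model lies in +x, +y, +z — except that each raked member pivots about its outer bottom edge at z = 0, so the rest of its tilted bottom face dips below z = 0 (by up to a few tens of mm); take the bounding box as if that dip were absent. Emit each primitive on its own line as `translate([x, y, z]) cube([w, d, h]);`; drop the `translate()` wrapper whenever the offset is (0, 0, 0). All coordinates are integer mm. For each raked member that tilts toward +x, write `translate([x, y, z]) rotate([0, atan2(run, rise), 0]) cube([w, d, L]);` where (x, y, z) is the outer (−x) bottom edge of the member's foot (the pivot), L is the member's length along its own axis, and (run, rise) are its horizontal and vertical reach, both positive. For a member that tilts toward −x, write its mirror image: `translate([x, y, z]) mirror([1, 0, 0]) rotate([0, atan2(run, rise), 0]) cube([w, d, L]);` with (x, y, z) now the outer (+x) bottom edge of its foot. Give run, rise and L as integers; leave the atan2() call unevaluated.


translate([204, 0, 595]) cube([72, 745, 54]);
translate([0, 90, 0]) rotate([0, atan2(204, 595), 0]) cube([31, 34, 629]);
translate([480, 90, 0]) mirror([1, 0, 0]) rotate([0, atan2(204, 595), 0]) cube([31, 34, 629]);
translate([0, 621, 0]) rotate([0, atan2(204, 595), 0]) cube([31, 34, 629]);
translate([480, 621, 0]) mirror([1, 0, 0]) rotate([0, atan2(204, 595), 0]) cube([31, 34, 629]);


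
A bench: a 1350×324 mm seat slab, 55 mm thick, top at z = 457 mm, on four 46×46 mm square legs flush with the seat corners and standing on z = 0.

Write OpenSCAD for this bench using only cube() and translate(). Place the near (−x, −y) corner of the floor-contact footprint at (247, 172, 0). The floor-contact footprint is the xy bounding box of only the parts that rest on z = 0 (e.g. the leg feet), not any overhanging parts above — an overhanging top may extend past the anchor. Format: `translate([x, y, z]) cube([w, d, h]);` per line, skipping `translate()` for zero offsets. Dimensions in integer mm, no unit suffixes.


translate([247, 172, 402]) cube([1350, 324, 55]);
translate([247, 172, 0]) cube([46, 46, 402]);
translate([247, 450, 0]) cube([46, 46, 402]);
translate([1551, 172, 0]) cube([46, 46, 402]);
translate([1551, 450, 0]) cube([46, 46, 402]);


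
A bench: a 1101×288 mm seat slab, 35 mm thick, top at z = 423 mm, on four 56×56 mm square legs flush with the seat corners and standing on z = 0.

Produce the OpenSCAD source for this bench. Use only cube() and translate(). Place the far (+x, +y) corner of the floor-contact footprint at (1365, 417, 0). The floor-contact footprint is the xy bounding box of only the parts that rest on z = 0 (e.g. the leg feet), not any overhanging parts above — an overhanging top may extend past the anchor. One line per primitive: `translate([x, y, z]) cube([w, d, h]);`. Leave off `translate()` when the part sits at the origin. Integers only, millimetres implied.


translate([264, 129, 388]) cube([1101, 288, 35]);
translate([264, 129, 0]) cube([56, 56, 388]);
translate([264, 361, 0]) cube([56, 56, 388]);
translate([1309, 129, 0]) cube([56, 56, 388]);
translate([1309, 361, 0]) cube([56, 56, 388]);


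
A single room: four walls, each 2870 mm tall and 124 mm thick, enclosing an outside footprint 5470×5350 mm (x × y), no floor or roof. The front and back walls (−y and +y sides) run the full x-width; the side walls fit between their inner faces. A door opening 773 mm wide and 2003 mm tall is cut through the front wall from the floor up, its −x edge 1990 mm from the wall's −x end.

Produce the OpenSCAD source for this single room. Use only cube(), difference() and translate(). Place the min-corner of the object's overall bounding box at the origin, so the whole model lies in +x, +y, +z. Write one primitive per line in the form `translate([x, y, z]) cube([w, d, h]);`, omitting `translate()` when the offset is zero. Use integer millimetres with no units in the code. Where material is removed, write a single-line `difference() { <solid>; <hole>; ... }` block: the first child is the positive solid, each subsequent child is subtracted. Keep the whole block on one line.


difference() { cube([5470, 124, 2870]); translate([1990, 0, 0]) cube([773, 124, 2003]); }
translate([0, 5226, 0]) cube([5470, 124, 2870]);
translate([0, 124, 0]) cube([124, 5102, 2870]);
translate([5346, 124, 0]) cube([124, 5102, 2870]);


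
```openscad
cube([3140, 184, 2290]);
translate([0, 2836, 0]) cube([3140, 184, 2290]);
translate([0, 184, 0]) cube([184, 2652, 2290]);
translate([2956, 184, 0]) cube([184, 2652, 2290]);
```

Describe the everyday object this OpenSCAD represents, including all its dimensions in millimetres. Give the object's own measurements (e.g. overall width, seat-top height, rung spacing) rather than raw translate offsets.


The wall frame of a small rectangular building: four walls, each 2290 mm tall and 184 mm thick, enclosing a footprint 3140 mm (x) by 3020 mm (y) outside-to-outside, with no floor or roof. The front and back walls (the −y and +y sides) span the full width; the two side walls fit between them.


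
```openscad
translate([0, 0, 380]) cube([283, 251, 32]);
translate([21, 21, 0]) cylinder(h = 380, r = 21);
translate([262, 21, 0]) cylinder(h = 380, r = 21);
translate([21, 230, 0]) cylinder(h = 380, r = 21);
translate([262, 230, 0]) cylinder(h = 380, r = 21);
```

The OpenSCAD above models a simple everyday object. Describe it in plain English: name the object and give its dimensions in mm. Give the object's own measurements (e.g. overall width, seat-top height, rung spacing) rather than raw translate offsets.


A simple wooden stool: a rectangular seat 283 mm (x) by 251 mm (y), 32 mm thick, top face at z = 412 mm, on four round legs, each 42 mm in diameter. The legs rest on z = 0, each leg's axis is inset half a diameter from the nearest pair of seat edges (so the leg's bounding box is flush with the corner).


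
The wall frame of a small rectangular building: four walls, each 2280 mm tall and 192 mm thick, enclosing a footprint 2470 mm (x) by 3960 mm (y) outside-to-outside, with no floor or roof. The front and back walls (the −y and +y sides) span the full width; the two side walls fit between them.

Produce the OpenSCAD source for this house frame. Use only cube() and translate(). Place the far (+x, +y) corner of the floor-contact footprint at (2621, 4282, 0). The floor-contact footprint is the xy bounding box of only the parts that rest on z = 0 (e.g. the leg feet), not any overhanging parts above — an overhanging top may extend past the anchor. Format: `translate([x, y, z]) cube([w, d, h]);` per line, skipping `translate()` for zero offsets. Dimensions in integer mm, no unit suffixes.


translate([151, 322, 0]) cube([2470, 192, 2280]);
translate([151, 4090, 0]) cube([2470, 192, 2280]);
translate([151, 514, 0]) cube([192, 3576, 2280]);
translate([2429, 514, 0]) cube([192, 3576, 2280]);


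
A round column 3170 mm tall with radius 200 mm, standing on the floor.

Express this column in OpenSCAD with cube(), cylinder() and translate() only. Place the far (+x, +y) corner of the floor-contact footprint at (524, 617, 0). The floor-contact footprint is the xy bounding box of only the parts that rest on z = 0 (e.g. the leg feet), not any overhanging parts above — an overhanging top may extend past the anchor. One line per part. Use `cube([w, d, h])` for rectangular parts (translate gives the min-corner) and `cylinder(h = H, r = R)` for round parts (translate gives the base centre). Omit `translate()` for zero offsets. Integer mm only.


translate([324, 417, 0]) cylinder(h = 3170, r = 200);


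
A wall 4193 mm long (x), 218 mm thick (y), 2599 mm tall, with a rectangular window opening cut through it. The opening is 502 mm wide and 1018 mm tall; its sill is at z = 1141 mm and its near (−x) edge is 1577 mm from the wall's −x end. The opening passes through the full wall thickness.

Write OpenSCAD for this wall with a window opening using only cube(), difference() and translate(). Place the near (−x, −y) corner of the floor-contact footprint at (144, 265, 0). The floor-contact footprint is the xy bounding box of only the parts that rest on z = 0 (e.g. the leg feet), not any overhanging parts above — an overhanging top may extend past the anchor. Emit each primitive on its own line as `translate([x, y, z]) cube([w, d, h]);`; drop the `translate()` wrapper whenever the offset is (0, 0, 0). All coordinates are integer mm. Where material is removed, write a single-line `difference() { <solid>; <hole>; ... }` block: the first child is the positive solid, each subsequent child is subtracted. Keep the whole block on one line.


difference() { translate([144, 265, 0]) cube([4193, 218, 2599]); translate([1721, 265, 1141]) cube([502, 218, 1018]); }


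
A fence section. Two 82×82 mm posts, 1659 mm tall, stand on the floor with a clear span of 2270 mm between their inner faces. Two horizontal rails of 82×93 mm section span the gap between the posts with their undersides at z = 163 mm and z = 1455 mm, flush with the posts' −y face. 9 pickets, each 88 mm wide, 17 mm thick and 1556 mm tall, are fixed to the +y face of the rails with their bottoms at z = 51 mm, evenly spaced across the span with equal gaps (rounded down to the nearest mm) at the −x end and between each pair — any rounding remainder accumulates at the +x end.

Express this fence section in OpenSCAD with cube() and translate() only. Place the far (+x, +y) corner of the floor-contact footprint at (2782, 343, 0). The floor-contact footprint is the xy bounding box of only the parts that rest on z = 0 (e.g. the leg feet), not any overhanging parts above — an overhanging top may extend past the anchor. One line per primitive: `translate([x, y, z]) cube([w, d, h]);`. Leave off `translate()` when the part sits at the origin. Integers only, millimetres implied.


translate([348, 261, 0]) cube([82, 82, 1659]);
translate([2700, 261, 0]) cube([82, 82, 1659]);
translate([430, 261, 163]) cube([2270, 82, 93]);
translate([430, 261, 1455]) cube([2270, 82, 93]);
translate([577, 343, 51]) cube([88, 17, 1556]);
translate([812, 343, 51]) cube([88, 17, 1556]);
translate([1047, 343, 51]) cube([88, 17, 1556]);
translate([1282, 343, 51]) cube([88, 17, 1556]);
translate([1517, 343, 51]) cube([88, 17, 1556]);
translate([1752, 343, 51]) cube([88, 17, 1556]);
translate([1987, 343, 51]) cube([88, 17, 1556]);
translate([2222, 343, 51]) cube([88, 17, 1556]);
translate([2457, 343, 51]) cube([88, 17, 1556]);


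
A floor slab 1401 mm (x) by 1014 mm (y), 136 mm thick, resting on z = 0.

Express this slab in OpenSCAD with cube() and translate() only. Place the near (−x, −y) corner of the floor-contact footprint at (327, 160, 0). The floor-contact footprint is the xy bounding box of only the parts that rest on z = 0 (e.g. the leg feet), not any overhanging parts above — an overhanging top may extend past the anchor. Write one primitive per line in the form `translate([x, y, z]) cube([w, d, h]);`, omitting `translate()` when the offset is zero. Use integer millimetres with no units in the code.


translate([327, 160, 0]) cube([1401, 1014, 136]);


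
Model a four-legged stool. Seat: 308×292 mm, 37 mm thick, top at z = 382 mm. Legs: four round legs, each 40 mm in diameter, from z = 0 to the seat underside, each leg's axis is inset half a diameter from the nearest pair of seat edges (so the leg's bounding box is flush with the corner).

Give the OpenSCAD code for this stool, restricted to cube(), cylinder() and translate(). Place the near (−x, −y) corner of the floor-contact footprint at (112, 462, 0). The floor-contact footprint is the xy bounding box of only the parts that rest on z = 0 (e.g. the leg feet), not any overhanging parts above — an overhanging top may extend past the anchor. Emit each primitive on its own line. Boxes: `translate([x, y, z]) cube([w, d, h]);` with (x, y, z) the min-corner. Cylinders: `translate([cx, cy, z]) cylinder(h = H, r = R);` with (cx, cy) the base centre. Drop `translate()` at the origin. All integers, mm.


translate([112, 462, 345]) cube([308, 292, 37]);
translate([132, 482, 0]) cylinder(h = 345, r = 20);
translate([400, 482, 0]) cylinder(h = 345, r = 20);
translate([132, 734, 0]) cylinder(h = 345, r = 20);
translate([400, 734, 0]) cylinder(h = 345, r = 20);


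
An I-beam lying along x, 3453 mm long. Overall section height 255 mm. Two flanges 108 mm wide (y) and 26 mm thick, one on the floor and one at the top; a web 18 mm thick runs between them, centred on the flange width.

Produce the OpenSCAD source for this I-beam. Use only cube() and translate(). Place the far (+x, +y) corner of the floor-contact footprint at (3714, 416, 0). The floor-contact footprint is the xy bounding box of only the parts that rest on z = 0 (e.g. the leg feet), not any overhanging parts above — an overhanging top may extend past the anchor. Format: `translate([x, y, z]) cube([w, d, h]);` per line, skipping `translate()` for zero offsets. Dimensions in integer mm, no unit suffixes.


translate([261, 308, 0]) cube([3453, 108, 26]);
translate([261, 353, 26]) cube([3453, 18, 203]);
translate([261, 308, 229]) cube([3453, 108, 26]);


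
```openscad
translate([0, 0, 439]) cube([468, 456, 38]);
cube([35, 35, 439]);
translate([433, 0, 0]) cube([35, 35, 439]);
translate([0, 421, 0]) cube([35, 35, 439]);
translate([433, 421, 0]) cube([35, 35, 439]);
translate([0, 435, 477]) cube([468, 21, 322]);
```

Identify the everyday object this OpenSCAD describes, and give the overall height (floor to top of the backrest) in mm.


A chair. The overall height is 799 mm.

A slab on four corner posts with a tall panel at the back — a chair. The seat slab sits at z = 439 with thickness 38, and the 322 mm backrest starts at the seat top, so the overall height is 439 + 38 + 322 = 799 mm.
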